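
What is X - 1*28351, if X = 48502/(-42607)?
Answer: -1207999559/42607 ≈ -28352.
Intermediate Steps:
X = -48502/42607 (X = 48502*(-1/42607) = -48502/42607 ≈ -1.1384)
X - 1*28351 = -48502/42607 - 1*28351 = -48502/42607 - 28351 = -1207999559/42607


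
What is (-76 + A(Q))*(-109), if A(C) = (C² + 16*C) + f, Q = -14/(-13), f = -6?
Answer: 1171750/169 ≈ 6933.4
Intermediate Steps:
Q = 14/13 (Q = -14*(-1/13) = 14/13 ≈ 1.0769)
A(C) = -6 + C² + 16*C (A(C) = (C² + 16*C) - 6 = -6 + C² + 16*C)
(-76 + A(Q))*(-109) = (-76 + (-6 + (14/13)² + 16*(14/13)))*(-109) = (-76 + (-6 + 196/169 + 224/13))*(-109) = (-76 + 2094/169)*(-109) = -10750/169*(-109) = 1171750/169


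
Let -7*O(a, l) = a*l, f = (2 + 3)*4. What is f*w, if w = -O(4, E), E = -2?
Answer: -160/7 ≈ -22.857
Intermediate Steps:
f = 20 (f = 5*4 = 20)
O(a, l) = -a*l/7
w = -8/7 (w = -(-1)*4*(-2)/7 = -1*8/7 = -8/7 ≈ -1.1429)
f*w = 20*(-8/7) = -160/7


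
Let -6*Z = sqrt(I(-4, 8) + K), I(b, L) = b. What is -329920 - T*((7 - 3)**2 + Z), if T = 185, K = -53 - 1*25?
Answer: -332880 + 185*I*sqrt(82)/6 ≈ -3.3288e+5 + 279.21*I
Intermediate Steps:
K = -78 (K = -53 - 25 = -78)
Z = -I*sqrt(82)/6 (Z = -sqrt(-4 - 78)/6 = -I*sqrt(82)/6 ≈ -1.5092*I)
-329920 - T*((7 - 3)**2 + Z) = -329920 - 185*((7 - 3)**2 - I*sqrt(82)/6) = -329920 - 185*(4**2 - I*sqrt(82)/6) = -329920 - 185*(16 - I*sqrt(82)/6) = -329920 - (2960 - 185*I*sqrt(82)/6) = -329920 + (-2960 + 185*I*sqrt(82)/6) = -332880 + 185*I*sqrt(82)/6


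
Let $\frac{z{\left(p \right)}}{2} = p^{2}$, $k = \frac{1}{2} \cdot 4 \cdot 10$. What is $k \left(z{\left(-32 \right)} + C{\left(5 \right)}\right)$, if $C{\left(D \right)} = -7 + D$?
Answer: $40920$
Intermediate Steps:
$k = 20$ ($k = \frac{1}{2} \cdot 4 \cdot 10 = 2 \cdot 10 = 20$)
$z{\left(p \right)} = 2 p^{2}$
$k \left(z{\left(-32 \right)} + C{\left(5 \right)}\right) = 20 \left(2 \left(-32\right)^{2} + \left(-7 + 5\right)\right) = 20 \left(2 \cdot 1024 - 2\right) = 20 \left(2048 - 2\right) = 20 \cdot 2046 = 40920$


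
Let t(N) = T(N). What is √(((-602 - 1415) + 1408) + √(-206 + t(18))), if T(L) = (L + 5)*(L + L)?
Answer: √(-609 + √622) ≈ 24.167*I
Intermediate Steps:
T(L) = 2*L*(5 + L) (T(L) = (5 + L)*(2*L) = 2*L*(5 + L))
t(N) = 2*N*(5 + N)
√(((-602 - 1415) + 1408) + √(-206 + t(18))) = √(((-602 - 1415) + 1408) + √(-206 + 2*18*(5 + 18))) = √((-2017 + 1408) + √(-206 + 2*18*23)) = √(-609 + √(-206 + 828)) = √(-609 + √622)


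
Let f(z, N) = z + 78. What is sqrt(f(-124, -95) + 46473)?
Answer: sqrt(46427) ≈ 215.47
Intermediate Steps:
f(z, N) = 78 + z
sqrt(f(-124, -95) + 46473) = sqrt((78 - 124) + 46473) = sqrt(-46 + 46473) = sqrt(46427)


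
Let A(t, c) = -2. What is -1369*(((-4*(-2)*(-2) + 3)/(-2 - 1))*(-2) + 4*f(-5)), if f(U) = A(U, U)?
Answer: 68450/3 ≈ 22817.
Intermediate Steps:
f(U) = -2
-1369*(((-4*(-2)*(-2) + 3)/(-2 - 1))*(-2) + 4*f(-5)) = -1369*(((-4*(-2)*(-2) + 3)/(-2 - 1))*(-2) + 4*(-2)) = -1369*(((8*(-2) + 3)/(-3))*(-2) - 8) = -1369*(((-16 + 3)*(-⅓))*(-2) - 8) = -1369*(-13*(-⅓)*(-2) - 8) = -1369*((13/3)*(-2) - 8) = -1369*(-26/3 - 8) = -1369*(-50/3) = 68450/3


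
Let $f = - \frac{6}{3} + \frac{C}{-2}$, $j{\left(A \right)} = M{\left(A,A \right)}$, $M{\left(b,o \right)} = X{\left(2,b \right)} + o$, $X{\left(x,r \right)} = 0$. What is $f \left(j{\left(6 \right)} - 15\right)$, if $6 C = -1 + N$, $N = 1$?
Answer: $18$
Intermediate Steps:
$M{\left(b,o \right)} = o$ ($M{\left(b,o \right)} = 0 + o = o$)
$j{\left(A \right)} = A$
$C = 0$ ($C = \frac{-1 + 1}{6} = \frac{1}{6} \cdot 0 = 0$)
$f = -2$ ($f = - \frac{6}{3} + \frac{0}{-2} = \left(-6\right) \frac{1}{3} + 0 \left(- \frac{1}{2}\right) = -2 + 0 = -2$)
$f \left(j{\left(6 \right)} - 15\right) = - 2 \left(6 - 15\right) = \left(-2\right) \left(-9\right) = 18$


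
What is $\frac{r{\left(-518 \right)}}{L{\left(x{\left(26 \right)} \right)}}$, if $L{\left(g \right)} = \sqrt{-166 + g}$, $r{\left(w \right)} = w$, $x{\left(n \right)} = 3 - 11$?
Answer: $\frac{259 i \sqrt{174}}{87} \approx 39.269 i$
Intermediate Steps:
$x{\left(n \right)} = -8$
$\frac{r{\left(-518 \right)}}{L{\left(x{\left(26 \right)} \right)}} = - \frac{518}{\sqrt{-166 - 8}} = - \frac{518}{\sqrt{-174}} = - \frac{518}{i \sqrt{174}} = - 518 \left(- \frac{i \sqrt{174}}{174}\right) = \frac{259 i \sqrt{174}}{87}$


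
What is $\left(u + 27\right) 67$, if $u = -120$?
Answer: $-6231$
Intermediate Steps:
$\left(u + 27\right) 67 = \left(-120 + 27\right) 67 = \left(-93\right) 67 = -6231$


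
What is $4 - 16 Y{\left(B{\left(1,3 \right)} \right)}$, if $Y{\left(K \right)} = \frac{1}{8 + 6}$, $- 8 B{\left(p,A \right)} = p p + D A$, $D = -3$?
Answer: $\frac{20}{7} \approx 2.8571$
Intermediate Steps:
$B{\left(p,A \right)} = - \frac{p^{2}}{8} + \frac{3 A}{8}$ ($B{\left(p,A \right)} = - \frac{p p - 3 A}{8} = - \frac{p^{2} - 3 A}{8} = - \frac{p^{2}}{8} + \frac{3 A}{8}$)
$Y{\left(K \right)} = \frac{1}{14}$
$4 - 16 Y{\left(B{\left(1,3 \right)} \right)} = 4 - \frac{8}{7} = \frac{20}{7}$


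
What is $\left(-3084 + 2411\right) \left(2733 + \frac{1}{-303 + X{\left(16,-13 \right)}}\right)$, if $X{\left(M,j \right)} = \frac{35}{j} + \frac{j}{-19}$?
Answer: $- \frac{138567855902}{75337} \approx -1.8393 \cdot 10^{6}$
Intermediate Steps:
$X{\left(M,j \right)} = \frac{35}{j} - \frac{j}{19}$ ($X{\left(M,j \right)} = \frac{35}{j} + j \left(- \frac{1}{19}\right) = \frac{35}{j} - \frac{j}{19}$)
$\left(-3084 + 2411\right) \left(2733 + \frac{1}{-303 + X{\left(16,-13 \right)}}\right) = \left(-3084 + 2411\right) \left(2733 + \frac{1}{-303 + \left(\frac{35}{-13} - - \frac{13}{19}\right)}\right) = - 673 \left(2733 + \frac{1}{-303 + \left(35 \left(- \frac{1}{13}\right) + \frac{13}{19}\right)}\right) = - 673 \left(2733 + \frac{1}{-303 + \left(- \frac{35}{13} + \frac{13}{19}\right)}\right) = - 673 \left(2733 + \frac{1}{-303 - \frac{496}{247}}\right) = - 673 \left(2733 + \frac{1}{- \frac{75337}{247}}\right) = - 673 \left(2733 - \frac{247}{75337}\right) = \left(-673\right) \frac{205895774}{75337} = - \frac{138567855902}{75337}$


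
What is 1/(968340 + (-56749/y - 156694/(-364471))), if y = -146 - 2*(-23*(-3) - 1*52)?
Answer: 65604780/63548444234899 ≈ 1.0324e-6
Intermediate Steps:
y = -180 (y = -146 - 2*(69 - 52) = -146 - 2*17 = -146 - 34 = -180)
1/(968340 + (-56749/y - 156694/(-364471))) = 1/(968340 + (-56749/(-180) - 156694/(-364471))) = 1/(968340 + (-56749*(-1/180) - 156694*(-1/364471))) = 1/(968340 + (56749/180 + 156694/364471)) = 1/(968340 + 20711569699/65604780) = 1/(63548444234899/65604780) = 65604780/63548444234899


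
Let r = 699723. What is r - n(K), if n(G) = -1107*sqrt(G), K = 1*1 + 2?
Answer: 699723 + 1107*sqrt(3) ≈ 7.0164e+5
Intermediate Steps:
K = 3 (K = 1 + 2 = 3)
r - n(K) = 699723 - (-1107)*sqrt(3) = 699723 + 1107*sqrt(3)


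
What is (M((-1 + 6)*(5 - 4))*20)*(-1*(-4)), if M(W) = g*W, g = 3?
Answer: 1200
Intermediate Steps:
M(W) = 3*W
(M((-1 + 6)*(5 - 4))*20)*(-1*(-4)) = ((3*((-1 + 6)*(5 - 4)))*20)*(-1*(-4)) = ((3*(5*1))*20)*4 = ((3*5)*20)*4 = (15*20)*4 = 300*4 = 1200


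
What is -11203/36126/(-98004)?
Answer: 11203/3540492504 ≈ 3.1642e-6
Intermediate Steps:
-11203/36126/(-98004) = -11203*1/36126*(-1/98004) = -11203/36126*(-1/98004) = 11203/3540492504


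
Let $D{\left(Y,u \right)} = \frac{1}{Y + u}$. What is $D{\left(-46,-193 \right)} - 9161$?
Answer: $- \frac{2189480}{239} \approx -9161.0$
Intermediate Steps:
$D{\left(-46,-193 \right)} - 9161 = \frac{1}{-46 - 193} - 9161 = \frac{1}{-239} - 9161 = - \frac{1}{239} - 9161 = - \frac{2189480}{239}$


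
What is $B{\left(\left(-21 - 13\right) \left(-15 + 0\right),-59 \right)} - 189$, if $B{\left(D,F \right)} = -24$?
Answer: $-213$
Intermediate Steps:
$B{\left(\left(-21 - 13\right) \left(-15 + 0\right),-59 \right)} - 189 = -24 - 189 = -213$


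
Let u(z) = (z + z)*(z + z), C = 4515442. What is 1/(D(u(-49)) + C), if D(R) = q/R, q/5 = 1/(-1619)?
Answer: 15548876/70210047743187 ≈ 2.2146e-7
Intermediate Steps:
q = -5/1619 (q = 5/(-1619) = 5*(-1/1619) = -5/1619 ≈ -0.0030883)
u(z) = 4*z**2 (u(z) = (2*z)*(2*z) = 4*z**2)
D(R) = -5/(1619*R)
1/(D(u(-49)) + C) = 1/(-5/(1619*(4*(-49)**2)) + 4515442) = 1/(-5/(1619*(4*2401)) + 4515442) = 1/(-5/1619/9604 + 4515442) = 1/(-5/1619*1/9604 + 4515442) = 1/(-5/15548876 + 4515442) = 1/(70210047743187/15548876) = 15548876/70210047743187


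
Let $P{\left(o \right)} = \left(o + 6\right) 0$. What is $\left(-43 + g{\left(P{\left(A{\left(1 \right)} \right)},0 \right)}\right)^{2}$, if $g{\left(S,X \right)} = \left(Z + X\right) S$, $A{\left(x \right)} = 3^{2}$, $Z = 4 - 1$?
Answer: $1849$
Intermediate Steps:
$Z = 3$
$A{\left(x \right)} = 9$
$P{\left(o \right)} = 0$ ($P{\left(o \right)} = \left(6 + o\right) 0 = 0$)
$g{\left(S,X \right)} = S \left(3 + X\right)$ ($g{\left(S,X \right)} = \left(3 + X\right) S = S \left(3 + X\right)$)
$\left(-43 + g{\left(P{\left(A{\left(1 \right)} \right)},0 \right)}\right)^{2} = \left(-43 + 0 \left(3 + 0\right)\right)^{2} = \left(-43 + 0 \cdot 3\right)^{2} = \left(-43 + 0\right)^{2} = \left(-43\right)^{2} = 1849$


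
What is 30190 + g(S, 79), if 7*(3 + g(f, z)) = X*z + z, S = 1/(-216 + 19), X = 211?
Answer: 228057/7 ≈ 32580.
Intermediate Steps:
S = -1/197 (S = 1/(-197) = -1/197 ≈ -0.0050761)
g(f, z) = -3 + 212*z/7 (g(f, z) = -3 + (211*z + z)/7 = -3 + (212*z)/7 = -3 + 212*z/7)
30190 + g(S, 79) = 30190 + (-3 + (212/7)*79) = 30190 + (-3 + 16748/7) = 30190 + 16727/7 = 228057/7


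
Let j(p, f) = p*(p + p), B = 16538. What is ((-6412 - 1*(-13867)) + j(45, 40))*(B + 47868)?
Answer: 740991030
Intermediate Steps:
j(p, f) = 2*p² (j(p, f) = p*(2*p) = 2*p²)
((-6412 - 1*(-13867)) + j(45, 40))*(B + 47868) = ((-6412 - 1*(-13867)) + 2*45²)*(16538 + 47868) = ((-6412 + 13867) + 2*2025)*64406 = (7455 + 4050)*64406 = 11505*64406 = 740991030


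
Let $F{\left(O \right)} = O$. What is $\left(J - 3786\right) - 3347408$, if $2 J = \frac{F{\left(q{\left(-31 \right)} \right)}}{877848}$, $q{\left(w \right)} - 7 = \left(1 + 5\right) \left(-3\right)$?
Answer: $- \frac{5883677901035}{1755696} \approx -3.3512 \cdot 10^{6}$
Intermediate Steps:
$q{\left(w \right)} = -11$ ($q{\left(w \right)} = 7 + \left(1 + 5\right) \left(-3\right) = 7 + 6 \left(-3\right) = 7 - 18 = -11$)
$J = - \frac{11}{1755696}$ ($J = \frac{\left(-11\right) \frac{1}{877848}}{2} = \frac{1}{2} \left(- \frac{11}{877848}\right) = - \frac{11}{1755696} \approx -6.2653 \cdot 10^{-6}$)
$\left(J - 3786\right) - 3347408 = \left(- \frac{11}{1755696} - 3786\right) - 3347408 = - \frac{6647065067}{1755696} - 3347408 = - \frac{5883677901035}{1755696}$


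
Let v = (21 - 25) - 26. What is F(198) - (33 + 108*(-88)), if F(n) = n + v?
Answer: 9639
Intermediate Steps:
v = -30 (v = -4 - 26 = -30)
F(n) = -30 + n (F(n) = n - 30 = -30 + n)
F(198) - (33 + 108*(-88)) = (-30 + 198) - (33 + 108*(-88)) = 168 - (33 - 9504) = 168 - 1*(-9471) = 168 + 9471 = 9639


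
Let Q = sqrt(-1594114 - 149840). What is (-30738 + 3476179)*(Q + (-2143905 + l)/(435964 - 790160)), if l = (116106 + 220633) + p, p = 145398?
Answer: 1431380899922/88549 + 3445441*I*sqrt(1743954) ≈ 1.6165e+7 + 4.55e+9*I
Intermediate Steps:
l = 482137 (l = (116106 + 220633) + 145398 = 336739 + 145398 = 482137)
Q = I*sqrt(1743954) (Q = sqrt(-1743954) = I*sqrt(1743954) ≈ 1320.6*I)
(-30738 + 3476179)*(Q + (-2143905 + l)/(435964 - 790160)) = (-30738 + 3476179)*(I*sqrt(1743954) + (-2143905 + 482137)/(435964 - 790160)) = 3445441*(I*sqrt(1743954) - 1661768/(-354196)) = 3445441*(I*sqrt(1743954) - 1661768*(-1/354196)) = 3445441*(I*sqrt(1743954) + 415442/88549) = 3445441*(415442/88549 + I*sqrt(1743954)) = 1431380899922/88549 + 3445441*I*sqrt(1743954)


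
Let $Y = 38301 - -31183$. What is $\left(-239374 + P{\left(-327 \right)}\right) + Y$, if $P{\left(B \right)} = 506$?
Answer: $-169384$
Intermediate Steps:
$Y = 69484$ ($Y = 38301 + 31183 = 69484$)
$\left(-239374 + P{\left(-327 \right)}\right) + Y = \left(-239374 + 506\right) + 69484 = -238868 + 69484 = -169384$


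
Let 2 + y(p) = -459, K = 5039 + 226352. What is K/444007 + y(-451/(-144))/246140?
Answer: 56749893513/109287882980 ≈ 0.51927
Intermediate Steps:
K = 231391
y(p) = -461 (y(p) = -2 - 459 = -461)
K/444007 + y(-451/(-144))/246140 = 231391/444007 - 461/246140 = 56749893513/109287882980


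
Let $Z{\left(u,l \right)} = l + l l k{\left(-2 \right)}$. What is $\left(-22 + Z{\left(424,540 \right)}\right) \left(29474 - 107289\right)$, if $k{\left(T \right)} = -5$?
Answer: $113413961830$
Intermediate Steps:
$Z{\left(u,l \right)} = l - 5 l^{2}$ ($Z{\left(u,l \right)} = l + l l \left(-5\right) = l + l^{2} \left(-5\right) = l - 5 l^{2}$)
$\left(-22 + Z{\left(424,540 \right)}\right) \left(29474 - 107289\right) = \left(-22 + 540 \left(1 - 2700\right)\right) \left(29474 - 107289\right) = \left(-22 + 540 \left(1 - 2700\right)\right) \left(-77815\right) = \left(-22 + 540 \left(-2699\right)\right) \left(-77815\right) = \left(-22 - 1457460\right) \left(-77815\right) = \left(-1457482\right) \left(-77815\right) = 113413961830$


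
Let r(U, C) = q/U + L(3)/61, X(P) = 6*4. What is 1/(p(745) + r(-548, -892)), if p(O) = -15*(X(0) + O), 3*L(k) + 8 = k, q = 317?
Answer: -100284/1156836691 ≈ -8.6688e-5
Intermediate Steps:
L(k) = -8/3 + k/3
X(P) = 24
r(U, C) = -5/183 + 317/U (r(U, C) = 317/U + (-8/3 + (⅓)*3)/61 = 317/U + (-8/3 + 1)*(1/61) = 317/U - 5/3*1/61 = 317/U - 5/183 = -5/183 + 317/U)
p(O) = -360 - 15*O (p(O) = -15*(24 + O) = -360 - 15*O)
1/(p(745) + r(-548, -892)) = 1/((-360 - 15*745) + (-5/183 + 317/(-548))) = 1/((-360 - 11175) + (-5/183 + 317*(-1/548))) = 1/(-11535 + (-5/183 - 317/548)) = 1/(-11535 - 60751/100284) = 1/(-1156836691/100284) = -100284/1156836691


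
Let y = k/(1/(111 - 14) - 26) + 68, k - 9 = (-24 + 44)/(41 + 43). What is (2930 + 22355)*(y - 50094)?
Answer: -66965939005940/52941 ≈ -1.2649e+9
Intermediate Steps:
k = 194/21 (k = 9 + (-24 + 44)/(41 + 43) = 9 + 20/84 = 9 + 20*(1/84) = 9 + 5/21 = 194/21 ≈ 9.2381)
y = 3581170/52941 (y = (194/21)/(1/(111 - 14) - 26) + 68 = (194/21)/(1/97 - 26) + 68 = (194/21)/(-2521/97) + 68 = -97/2521*194/21 + 68 = -18818/52941 + 68 = 3581170/52941 ≈ 67.645)
(2930 + 22355)*(y - 50094) = (2930 + 22355)*(3581170/52941 - 50094) = 25285*(-2648445284/52941) = -66965939005940/52941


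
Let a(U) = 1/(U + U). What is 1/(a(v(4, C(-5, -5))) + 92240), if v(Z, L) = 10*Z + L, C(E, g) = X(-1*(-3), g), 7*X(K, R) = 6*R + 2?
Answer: 72/6641281 ≈ 1.0841e-5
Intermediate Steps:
X(K, R) = 2/7 + 6*R/7 (X(K, R) = (6*R + 2)/7 = (2 + 6*R)/7 = 2/7 + 6*R/7)
C(E, g) = 2/7 + 6*g/7
v(Z, L) = L + 10*Z
a(U) = 1/(2*U)
1/(a(v(4, C(-5, -5))) + 92240) = 1/(1/(2*((2/7 + (6/7)*(-5)) + 10*4)) + 92240) = 1/(1/(2*((2/7 - 30/7) + 40)) + 92240) = 1/(1/(2*(-4 + 40)) + 92240) = 1/((½)/36 + 92240) = 1/((½)*(1/36) + 92240) = 1/(1/72 + 92240) = 1/(6641281/72) = 72/6641281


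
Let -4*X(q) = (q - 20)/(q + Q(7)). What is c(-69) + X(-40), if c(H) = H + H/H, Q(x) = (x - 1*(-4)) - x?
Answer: -821/12 ≈ -68.417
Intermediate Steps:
Q(x) = 4 (Q(x) = (x + 4) - x = (4 + x) - x = 4)
c(H) = 1 + H (c(H) = H + 1 = 1 + H)
X(q) = -(-20 + q)/(4*(4 + q)) (X(q) = -(q - 20)/(4*(q + 4)) = -(-20 + q)/(4*(4 + q)))
c(-69) + X(-40) = (1 - 69) + (20 - 1*(-40))/(4*(4 - 40)) = -68 + (¼)*(20 + 40)/(-36) = -68 + (¼)*(-1/36)*60 = -68 - 5/12 = -821/12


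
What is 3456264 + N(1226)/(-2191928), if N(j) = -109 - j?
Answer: 7575881838327/2191928 ≈ 3.4563e+6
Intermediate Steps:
3456264 + N(1226)/(-2191928) = 3456264 + (-109 - 1*1226)/(-2191928) = 3456264 + (-109 - 1226)*(-1/2191928) = 3456264 - 1335*(-1/2191928) = 3456264 + 1335/2191928 = 7575881838327/2191928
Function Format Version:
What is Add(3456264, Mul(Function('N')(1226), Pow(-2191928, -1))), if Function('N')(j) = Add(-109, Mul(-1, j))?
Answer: Rational(7575881838327, 2191928) ≈ 3.4563e+6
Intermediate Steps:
Add(3456264, Mul(Function('N')(1226), Pow(-2191928, -1))) = Add(3456264, Mul(Add(-109, Mul(-1, 1226)), Pow(-2191928, -1))) = Add(3456264, Mul(Add(-109, -1226), Rational(-1, 2191928))) = Add(3456264, Mul(-1335, Rational(-1, 2191928))) = Add(3456264, Rational(1335, 2191928)) = Rational(7575881838327, 2191928)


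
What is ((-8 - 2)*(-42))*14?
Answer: 5880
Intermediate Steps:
((-8 - 2)*(-42))*14 = -10*(-42)*14 = 420*14 = 5880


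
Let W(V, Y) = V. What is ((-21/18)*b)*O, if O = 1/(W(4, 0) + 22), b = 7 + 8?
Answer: -35/52 ≈ -0.67308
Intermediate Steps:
b = 15
O = 1/26 (O = 1/(4 + 22) = 1/26 ≈ 0.038462)
((-21/18)*b)*O = (-21/18*15)*(1/26) = (-21*1/18*15)*(1/26) = -7/6*15*(1/26) = -35/2*1/26 = -35/52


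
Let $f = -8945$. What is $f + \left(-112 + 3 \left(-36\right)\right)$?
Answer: $-9165$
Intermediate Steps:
$f + \left(-112 + 3 \left(-36\right)\right) = -8945 + \left(-112 + 3 \left(-36\right)\right) = -8945 - 220 = -9165$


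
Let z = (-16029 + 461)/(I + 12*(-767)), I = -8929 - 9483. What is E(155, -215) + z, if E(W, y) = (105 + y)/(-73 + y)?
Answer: 117521/124272 ≈ 0.94568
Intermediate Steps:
E(W, y) = (105 + y)/(-73 + y)
I = -18412
z = 973/1726 (z = (-16029 + 461)/(-18412 + 12*(-767)) = -15568/(-18412 - 9204) = -15568/(-27616) = -15568*(-1/27616) = 973/1726 ≈ 0.56373)
E(155, -215) + z = (105 - 215)/(-73 - 215) + 973/1726 = -110/(-288) + 973/1726 = -1/288*(-110) + 973/1726 = 55/144 + 973/1726 = 117521/124272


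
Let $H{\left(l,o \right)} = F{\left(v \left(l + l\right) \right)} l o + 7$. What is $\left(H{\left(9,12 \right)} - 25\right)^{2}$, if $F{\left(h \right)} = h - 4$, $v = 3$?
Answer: $28965924$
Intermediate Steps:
$F{\left(h \right)} = -4 + h$ ($F{\left(h \right)} = h - 4 = -4 + h$)
$H{\left(l,o \right)} = 7 + l o \left(-4 + 6 l\right)$ ($H{\left(l,o \right)} = \left(-4 + 3 \left(l + l\right)\right) l o + 7 = \left(-4 + 3 \cdot 2 l\right) l o + 7 = \left(-4 + 6 l\right) l o + 7 = l \left(-4 + 6 l\right) o + 7 = l o \left(-4 + 6 l\right) + 7 = 7 + l o \left(-4 + 6 l\right)$)
$\left(H{\left(9,12 \right)} - 25\right)^{2} = \left(\left(7 + 2 \cdot 9 \cdot 12 \left(-2 + 3 \cdot 9\right)\right) - 25\right)^{2} = \left(\left(7 + 2 \cdot 9 \cdot 12 \left(-2 + 27\right)\right) - 25\right)^{2} = \left(\left(7 + 2 \cdot 9 \cdot 12 \cdot 25\right) - 25\right)^{2} = \left(\left(7 + 5400\right) - 25\right)^{2} = \left(5407 - 25\right)^{2} = 5382^{2} = 28965924$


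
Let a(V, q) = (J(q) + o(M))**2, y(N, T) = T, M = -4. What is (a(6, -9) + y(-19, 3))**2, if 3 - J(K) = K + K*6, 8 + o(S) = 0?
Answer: 11336689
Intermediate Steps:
o(S) = -8 (o(S) = -8 + 0 = -8)
J(K) = 3 - 7*K (J(K) = 3 - (K + K*6) = 3 - (K + 6*K) = 3 - 7*K)
a(V, q) = (-5 - 7*q)**2 (a(V, q) = ((3 - 7*q) - 8)**2 = (-5 - 7*q)**2)
(a(6, -9) + y(-19, 3))**2 = ((5 + 7*(-9))**2 + 3)**2 = ((5 - 63)**2 + 3)**2 = ((-58)**2 + 3)**2 = (3364 + 3)**2 = 3367**2 = 11336689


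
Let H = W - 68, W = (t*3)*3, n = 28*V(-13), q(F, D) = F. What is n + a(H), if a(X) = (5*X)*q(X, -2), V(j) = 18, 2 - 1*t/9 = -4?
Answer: 874124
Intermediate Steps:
t = 54 (t = 18 - 9*(-4) = 18 + 36 = 54)
n = 504 (n = 28*18 = 504)
W = 486 (W = (54*3)*3 = 162*3 = 486)
H = 418 (H = 486 - 68 = 418)
a(X) = 5*X² (a(X) = (5*X)*X = 5*X²)
n + a(H) = 504 + 5*418² = 504 + 5*174724 = 504 + 873620 = 874124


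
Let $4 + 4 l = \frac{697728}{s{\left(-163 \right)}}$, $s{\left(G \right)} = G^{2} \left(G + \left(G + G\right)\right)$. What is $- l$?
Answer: $\frac{4388891}{4330747} \approx 1.0134$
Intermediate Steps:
$s{\left(G \right)} = 3 G^{3}$ ($s{\left(G \right)} = G^{2} \left(G + 2 G\right) = G^{2} \cdot 3 G = 3 G^{3}$)
$l = - \frac{4388891}{4330747}$ ($l = -1 + \frac{697728 \frac{1}{3 \left(-163\right)^{3}}}{4} = -1 + \frac{697728 \frac{1}{3 \left(-4330747\right)}}{4} = -1 + \frac{697728 \frac{1}{-12992241}}{4} = -1 + \frac{697728 \left(- \frac{1}{12992241}\right)}{4} = -1 + \frac{1}{4} \left(- \frac{232576}{4330747}\right) = -1 - \frac{58144}{4330747} = - \frac{4388891}{4330747} \approx -1.0134$)
$- l = \left(-1\right) \left(- \frac{4388891}{4330747}\right) = \frac{4388891}{4330747}$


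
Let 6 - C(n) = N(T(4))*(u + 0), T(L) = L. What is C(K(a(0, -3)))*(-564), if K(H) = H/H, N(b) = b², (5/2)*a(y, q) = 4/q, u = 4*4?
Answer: 141000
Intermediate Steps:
u = 16
a(y, q) = 8/(5*q) (a(y, q) = 2*(4/q)/5 = 8/(5*q))
K(H) = 1
C(n) = -250 (C(n) = 6 - 4²*(16 + 0) = 6 - 16*16 = 6 - 1*256 = 6 - 256 = -250)
C(K(a(0, -3)))*(-564) = -250*(-564) = 141000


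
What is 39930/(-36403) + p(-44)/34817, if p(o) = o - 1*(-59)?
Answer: -1389696765/1267443251 ≈ -1.0965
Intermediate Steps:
p(o) = 59 + o (p(o) = o + 59 = 59 + o)
39930/(-36403) + p(-44)/34817 = 39930/(-36403) + (59 - 44)/34817 = 39930*(-1/36403) + 15*(1/34817) = -39930/36403 + 15/34817 = -1389696765/1267443251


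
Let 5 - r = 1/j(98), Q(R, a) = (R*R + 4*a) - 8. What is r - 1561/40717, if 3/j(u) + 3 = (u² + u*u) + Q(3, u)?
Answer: -797365694/122151 ≈ -6527.7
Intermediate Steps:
Q(R, a) = -8 + R² + 4*a (Q(R, a) = (R² + 4*a) - 8 = -8 + R² + 4*a)
j(u) = 3/(-2 + 2*u² + 4*u) (j(u) = 3/(-3 + ((u² + u*u) + (-8 + 3² + 4*u))) = 3/(-3 + ((u² + u²) + (-8 + 9 + 4*u))) = 3/(-3 + (2*u² + (1 + 4*u))) = 3/(-3 + (1 + 2*u² + 4*u)) = 3/(-2 + 2*u² + 4*u))
r = -19583/3 (r = 5 - 1/(3/(2*(-1 + 98² + 2*98))) = 5 - 1/(3/(2*(-1 + 9604 + 196))) = 5 - 1/((3/2)/9799) = 5 - 1/((3/2)*(1/9799)) = 5 - 1/3/19598 = 5 - 1*19598/3 = 5 - 19598/3 = -19583/3 ≈ -6527.7)
r - 1561/40717 = -19583/3 - 1561/40717 = -797365694/122151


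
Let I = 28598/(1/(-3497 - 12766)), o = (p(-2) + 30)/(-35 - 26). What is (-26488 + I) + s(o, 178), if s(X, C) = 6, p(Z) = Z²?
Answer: -465115756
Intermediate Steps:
o = -34/61 (o = ((-2)² + 30)/(-35 - 26) = (4 + 30)/(-61) = 34*(-1/61) = -34/61 ≈ -0.55738)
I = -465089274 (I = 28598/(1/(-16263)) = 28598/(-1/16263) = 28598*(-16263) = -465089274)
(-26488 + I) + s(o, 178) = (-26488 - 465089274) + 6 = -465115762 + 6 = -465115756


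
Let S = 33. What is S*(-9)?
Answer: -297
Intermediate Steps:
S*(-9) = 33*(-9) = -297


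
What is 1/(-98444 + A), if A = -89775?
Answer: -1/188219 ≈ -5.3130e-6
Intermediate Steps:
1/(-98444 + A) = 1/(-98444 - 89775) = 1/(-188219) = -1/188219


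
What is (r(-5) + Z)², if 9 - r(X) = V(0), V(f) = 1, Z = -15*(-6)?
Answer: 9604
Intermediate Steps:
Z = 90
r(X) = 8 (r(X) = 9 - 1*1 = 9 - 1 = 8)
(r(-5) + Z)² = (8 + 90)² = 98² = 9604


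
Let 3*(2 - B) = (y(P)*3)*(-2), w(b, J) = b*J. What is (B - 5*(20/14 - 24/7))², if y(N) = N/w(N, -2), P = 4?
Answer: 121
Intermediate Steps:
w(b, J) = J*b
y(N) = -½ (y(N) = N/((-2*N)) = N*(-1/(2*N)) = -½)
B = 1 (B = 2 - (-½*3)*(-2)/3 = 2 - (-1)*(-2)/2 = 2 - ⅓*3 = 2 - 1 = 1)
(B - 5*(20/14 - 24/7))² = (1 - 5*(20/14 - 24/7))² = (1 - 5*(20*(1/14) - 24*⅐))² = (1 - 5*(10/7 - 24/7))² = (1 - 5*(-2))² = (1 + 10)² = 11² = 121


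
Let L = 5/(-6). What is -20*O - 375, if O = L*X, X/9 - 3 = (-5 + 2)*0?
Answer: 75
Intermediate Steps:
X = 27 (X = 27 + 9*((-5 + 2)*0) = 27 + 9*(-3*0) = 27 + 9*0 = 27 + 0 = 27)
L = -⅚ (L = 5*(-⅙) = -⅚ ≈ -0.83333)
O = -45/2 (O = -⅚*27 = -45/2 ≈ -22.500)
-20*O - 375 = -20*(-45/2) - 375 = 450 - 375 = 75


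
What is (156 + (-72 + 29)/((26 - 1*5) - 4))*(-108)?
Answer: -281772/17 ≈ -16575.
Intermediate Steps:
(156 + (-72 + 29)/((26 - 1*5) - 4))*(-108) = (156 - 43/((26 - 5) - 4))*(-108) = (156 - 43/(21 - 4))*(-108) = (156 - 43/17)*(-108) = (2609/17)*(-108) = -281772/17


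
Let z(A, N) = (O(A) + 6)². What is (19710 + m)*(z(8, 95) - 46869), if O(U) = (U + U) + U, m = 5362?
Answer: -1152534768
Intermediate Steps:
O(U) = 3*U (O(U) = 2*U + U = 3*U)
z(A, N) = (6 + 3*A)² (z(A, N) = (3*A + 6)² = (6 + 3*A)²)
(19710 + m)*(z(8, 95) - 46869) = (19710 + 5362)*(9*(2 + 8)² - 46869) = 25072*(9*10² - 46869) = 25072*(9*100 - 46869) = 25072*(900 - 46869) = 25072*(-45969) = -1152534768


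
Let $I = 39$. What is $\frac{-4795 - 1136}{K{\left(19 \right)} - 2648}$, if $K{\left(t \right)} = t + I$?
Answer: $\frac{5931}{2590} \approx 2.29$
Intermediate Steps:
$K{\left(t \right)} = 39 + t$ ($K{\left(t \right)} = t + 39 = 39 + t$)
$\frac{-4795 - 1136}{K{\left(19 \right)} - 2648} = \frac{-4795 - 1136}{\left(39 + 19\right) - 2648} = \frac{-4795 + \left(-2489 + 1353\right)}{58 - 2648} = \frac{-4795 - 1136}{-2590} = \left(-5931\right) \left(- \frac{1}{2590}\right) = \frac{5931}{2590}$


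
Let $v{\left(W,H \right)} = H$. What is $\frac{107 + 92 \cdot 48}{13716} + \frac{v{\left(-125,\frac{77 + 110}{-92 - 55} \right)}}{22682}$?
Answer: $\frac{228458575}{692918604} \approx 0.3297$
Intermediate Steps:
$\frac{107 + 92 \cdot 48}{13716} + \frac{v{\left(-125,\frac{77 + 110}{-92 - 55} \right)}}{22682} = \frac{107 + 92 \cdot 48}{13716} + \frac{\left(77 + 110\right) \frac{1}{-92 - 55}}{22682} = \left(107 + 4416\right) \frac{1}{13716} + \frac{187}{-147} \cdot \frac{1}{22682} = 4523 \cdot \frac{1}{13716} + 187 \left(- \frac{1}{147}\right) \frac{1}{22682} = \frac{4523}{13716} - \frac{17}{303114} = \frac{228458575}{692918604}$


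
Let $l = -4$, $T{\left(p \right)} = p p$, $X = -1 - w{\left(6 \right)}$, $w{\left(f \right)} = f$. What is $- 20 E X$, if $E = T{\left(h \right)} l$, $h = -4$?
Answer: $-8960$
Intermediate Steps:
$X = -7$ ($X = -1 - 6 = -7$)
$T{\left(p \right)} = p^{2}$
$E = -64$ ($E = \left(-4\right)^{2} \left(-4\right) = 16 \left(-4\right) = -64$)
$- 20 E X = \left(-20\right) \left(-64\right) \left(-7\right) = 1280 \left(-7\right) = -8960$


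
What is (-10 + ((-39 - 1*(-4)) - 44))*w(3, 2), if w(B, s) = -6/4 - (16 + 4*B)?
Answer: 5251/2 ≈ 2625.5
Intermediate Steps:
w(B, s) = -35/2 - 4*B (w(B, s) = -6*¼ - 4*(4 + B) = -3/2 + (-16 - 4*B) = -35/2 - 4*B)
(-10 + ((-39 - 1*(-4)) - 44))*w(3, 2) = (-10 + ((-39 - 1*(-4)) - 44))*(-35/2 - 4*3) = (-10 + ((-39 + 4) - 44))*(-35/2 - 12) = (-10 + (-35 - 44))*(-59/2) = (-10 - 79)*(-59/2) = -89*(-59/2) = 5251/2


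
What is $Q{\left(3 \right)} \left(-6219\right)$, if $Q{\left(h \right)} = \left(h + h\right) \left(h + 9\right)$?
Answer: $-447768$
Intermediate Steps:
$Q{\left(h \right)} = 2 h \left(9 + h\right)$
$Q{\left(3 \right)} \left(-6219\right) = 2 \cdot 3 \left(9 + 3\right) \left(-6219\right) = 2 \cdot 3 \cdot 12 \left(-6219\right) = 72 \left(-6219\right) = -447768$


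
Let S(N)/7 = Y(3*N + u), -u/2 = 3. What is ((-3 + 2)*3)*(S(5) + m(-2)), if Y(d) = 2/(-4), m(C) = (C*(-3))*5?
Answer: -159/2 ≈ -79.500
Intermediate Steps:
u = -6 (u = -2*3 = -6)
m(C) = -15*C (m(C) = -3*C*5 = -15*C)
Y(d) = -1/2 (Y(d) = 2*(-1/4) = -1/2)
S(N) = -7/2 (S(N) = 7*(-1/2) = -7/2)
((-3 + 2)*3)*(S(5) + m(-2)) = ((-3 + 2)*3)*(-7/2 - 15*(-2)) = (-1*3)*(-7/2 + 30) = -3*53/2 = -159/2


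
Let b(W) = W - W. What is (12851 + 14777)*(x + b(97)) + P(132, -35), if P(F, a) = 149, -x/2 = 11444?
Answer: -632349515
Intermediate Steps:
x = -22888 (x = -2*11444 = -22888)
b(W) = 0
(12851 + 14777)*(x + b(97)) + P(132, -35) = (12851 + 14777)*(-22888 + 0) + 149 = 27628*(-22888) + 149 = -632349664 + 149 = -632349515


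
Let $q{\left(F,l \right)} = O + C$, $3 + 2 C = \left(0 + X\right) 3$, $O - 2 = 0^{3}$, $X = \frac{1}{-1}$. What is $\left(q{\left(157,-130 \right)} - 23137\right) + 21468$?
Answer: $-1670$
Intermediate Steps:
$X = -1$
$O = 2$ ($O = 2 + 0^{3} = 2 + 0 = 2$)
$C = -3$ ($C = - \frac{3}{2} + \frac{\left(0 - 1\right) 3}{2} = - \frac{3}{2} + \frac{\left(-1\right) 3}{2} = - \frac{3}{2} + \frac{1}{2} \left(-3\right) = - \frac{3}{2} - \frac{3}{2} = -3$)
$q{\left(F,l \right)} = -1$ ($q{\left(F,l \right)} = 2 - 3 = -1$)
$\left(q{\left(157,-130 \right)} - 23137\right) + 21468 = \left(-1 - 23137\right) + 21468 = -23138 + 21468 = -1670$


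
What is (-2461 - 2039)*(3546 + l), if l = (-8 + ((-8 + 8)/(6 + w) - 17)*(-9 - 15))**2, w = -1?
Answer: -735957000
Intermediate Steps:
l = 160000 (l = (-8 + ((-8 + 8)/(6 - 1) - 17)*(-9 - 15))**2 = (-8 + (0/5 - 17)*(-24))**2 = (-8 + (0*(1/5) - 17)*(-24))**2 = (-8 + (0 - 17)*(-24))**2 = (-8 - 17*(-24))**2 = (-8 + 408)**2 = 400**2 = 160000)
(-2461 - 2039)*(3546 + l) = (-2461 - 2039)*(3546 + 160000) = -4500*163546 = -735957000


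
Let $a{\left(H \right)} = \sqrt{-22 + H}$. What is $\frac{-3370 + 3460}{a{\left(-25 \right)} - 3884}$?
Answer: $- \frac{38840}{1676167} - \frac{10 i \sqrt{47}}{1676167} \approx -0.023172 - 4.0901 \cdot 10^{-5} i$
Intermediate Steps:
$\frac{-3370 + 3460}{a{\left(-25 \right)} - 3884} = \frac{-3370 + 3460}{\sqrt{-22 - 25} - 3884} = \frac{90}{\sqrt{-47} - 3884} = \frac{90}{i \sqrt{47} - 3884} = \frac{90}{-3884 + i \sqrt{47}}$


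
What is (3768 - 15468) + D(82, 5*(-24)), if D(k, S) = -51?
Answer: -11751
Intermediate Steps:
(3768 - 15468) + D(82, 5*(-24)) = (3768 - 15468) - 51 = -11700 - 51 = -11751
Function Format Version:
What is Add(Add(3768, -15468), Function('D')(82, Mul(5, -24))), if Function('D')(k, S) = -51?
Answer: -11751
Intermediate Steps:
Add(Add(3768, -15468), Function('D')(82, Mul(5, -24))) = Add(Add(3768, -15468), -51) = Add(-11700, -51) = -11751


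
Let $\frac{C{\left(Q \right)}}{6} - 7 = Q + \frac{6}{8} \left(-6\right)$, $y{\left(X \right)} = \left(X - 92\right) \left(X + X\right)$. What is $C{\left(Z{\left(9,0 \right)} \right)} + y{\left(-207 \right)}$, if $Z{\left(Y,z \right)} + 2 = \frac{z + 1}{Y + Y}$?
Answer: $\frac{371368}{3} \approx 1.2379 \cdot 10^{5}$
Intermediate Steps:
$y{\left(X \right)} = 2 X \left(-92 + X\right)$ ($y{\left(X \right)} = \left(-92 + X\right) 2 X = 2 X \left(-92 + X\right)$)
$Z{\left(Y,z \right)} = -2 + \frac{1 + z}{2 Y}$ ($Z{\left(Y,z \right)} = -2 + \frac{z + 1}{Y + Y} = -2 + \frac{1 + z}{2 Y}$)
$C{\left(Q \right)} = 15 + 6 Q$ ($C{\left(Q \right)} = 42 + 6 \left(Q + \frac{6}{8} \left(-6\right)\right) = 42 + 6 \left(Q + 6 \cdot \frac{1}{8} \left(-6\right)\right) = 42 + 6 \left(Q + \frac{3}{4} \left(-6\right)\right) = 42 + 6 \left(Q - \frac{9}{2}\right) = 42 + 6 \left(- \frac{9}{2} + Q\right) = 42 + \left(-27 + 6 Q\right) = 15 + 6 Q$)
$C{\left(Z{\left(9,0 \right)} \right)} + y{\left(-207 \right)} = \left(15 + 6 \frac{1 + 0 - 36}{2 \cdot 9}\right) + 2 \left(-207\right) \left(-92 - 207\right) = \left(15 + 6 \cdot \frac{1}{2} \cdot \frac{1}{9} \left(1 + 0 - 36\right)\right) + 2 \left(-207\right) \left(-299\right) = \left(15 + 6 \cdot \frac{1}{2} \cdot \frac{1}{9} \left(-35\right)\right) + 123786 = \left(15 + 6 \left(- \frac{35}{18}\right)\right) + 123786 = \left(15 - \frac{35}{3}\right) + 123786 = \frac{10}{3} + 123786 = \frac{371368}{3}$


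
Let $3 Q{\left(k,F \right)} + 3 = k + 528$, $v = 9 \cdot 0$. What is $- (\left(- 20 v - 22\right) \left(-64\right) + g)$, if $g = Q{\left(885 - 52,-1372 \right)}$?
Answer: $- \frac{5582}{3} \approx -1860.7$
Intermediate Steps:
$v = 0$
$Q{\left(k,F \right)} = 175 + \frac{k}{3}$ ($Q{\left(k,F \right)} = -1 + \frac{k + 528}{3} = -1 + \frac{528 + k}{3} = -1 + \left(176 + \frac{k}{3}\right) = 175 + \frac{k}{3}$)
$g = \frac{1358}{3}$ ($g = 175 + \frac{885 - 52}{3} = 175 + \frac{1}{3} \cdot 833 = 175 + \frac{833}{3} = \frac{1358}{3} \approx 452.67$)
$- (\left(- 20 v - 22\right) \left(-64\right) + g) = - (\left(\left(-20\right) 0 - 22\right) \left(-64\right) + \frac{1358}{3}) = - (\left(0 - 22\right) \left(-64\right) + \frac{1358}{3}) = - (\left(-22\right) \left(-64\right) + \frac{1358}{3}) = - (1408 + \frac{1358}{3}) = \left(-1\right) \frac{5582}{3} = - \frac{5582}{3}$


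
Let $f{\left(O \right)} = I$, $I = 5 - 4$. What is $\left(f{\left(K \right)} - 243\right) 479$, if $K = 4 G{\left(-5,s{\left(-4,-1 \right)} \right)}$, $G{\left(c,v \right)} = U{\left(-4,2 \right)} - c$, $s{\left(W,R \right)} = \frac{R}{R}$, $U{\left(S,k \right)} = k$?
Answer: $-115918$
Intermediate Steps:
$s{\left(W,R \right)} = 1$
$G{\left(c,v \right)} = 2 - c$
$K = 28$ ($K = 4 \left(2 - -5\right) = 4 \left(2 + 5\right) = 4 \cdot 7 = 28$)
$I = 1$
$f{\left(O \right)} = 1$
$\left(f{\left(K \right)} - 243\right) 479 = \left(1 - 243\right) 479 = \left(-242\right) 479 = -115918$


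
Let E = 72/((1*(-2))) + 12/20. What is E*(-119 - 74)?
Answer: 34161/5 ≈ 6832.2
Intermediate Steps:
E = -177/5 (E = 72/(-2) + 12*(1/20) = 72*(-1/2) + 3/5 = -36 + 3/5 = -177/5 ≈ -35.400)
E*(-119 - 74) = -177*(-119 - 74)/5 = -177/5*(-193) = 34161/5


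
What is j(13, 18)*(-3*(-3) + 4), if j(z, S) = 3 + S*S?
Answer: 4251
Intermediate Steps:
j(z, S) = 3 + S²
j(13, 18)*(-3*(-3) + 4) = (3 + 18²)*(-3*(-3) + 4) = (3 + 324)*(9 + 4) = 327*13 = 4251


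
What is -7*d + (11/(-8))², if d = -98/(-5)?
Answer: -43299/320 ≈ -135.31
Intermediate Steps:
d = 98/5 (d = -98*(-⅕) = 98/5 ≈ 19.600)
-7*d + (11/(-8))² = -7*98/5 + (11/(-8))² = -686/5 + (11*(-⅛))² = -686/5 + (-11/8)² = -686/5 + 121/64 = -43299/320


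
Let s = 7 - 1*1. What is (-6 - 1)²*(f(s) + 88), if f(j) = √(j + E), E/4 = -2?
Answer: 4312 + 49*I*√2 ≈ 4312.0 + 69.297*I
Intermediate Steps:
s = 6 (s = 7 - 1 = 6)
E = -8 (E = 4*(-2) = -8)
f(j) = √(-8 + j) (f(j) = √(j - 8) = √(-8 + j))
(-6 - 1)²*(f(s) + 88) = (-6 - 1)²*(√(-8 + 6) + 88) = (-7)²*(√(-2) + 88) = 49*(I*√2 + 88) = 49*(88 + I*√2) = 4312 + 49*I*√2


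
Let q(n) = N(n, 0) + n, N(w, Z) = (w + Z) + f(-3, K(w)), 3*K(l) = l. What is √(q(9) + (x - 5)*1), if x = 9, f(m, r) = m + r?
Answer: √22 ≈ 4.6904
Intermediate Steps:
K(l) = l/3
N(w, Z) = -3 + Z + 4*w/3 (N(w, Z) = (w + Z) + (-3 + w/3) = (Z + w) + (-3 + w/3) = -3 + Z + 4*w/3)
q(n) = -3 + 7*n/3 (q(n) = (-3 + 0 + 4*n/3) + n = (-3 + 4*n/3) + n = -3 + 7*n/3)
√(q(9) + (x - 5)*1) = √((-3 + (7/3)*9) + (9 - 5)*1) = √((-3 + 21) + 4*1) = √(18 + 4) = √22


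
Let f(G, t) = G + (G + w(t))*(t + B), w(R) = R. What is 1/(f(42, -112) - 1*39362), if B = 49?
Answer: -1/34910 ≈ -2.8645e-5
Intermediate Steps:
f(G, t) = G + (49 + t)*(G + t) (f(G, t) = G + (G + t)*(t + 49) = G + (G + t)*(49 + t) = G + (49 + t)*(G + t))
1/(f(42, -112) - 1*39362) = 1/(((-112)**2 + 49*(-112) + 50*42 + 42*(-112)) - 1*39362) = 1/((12544 - 5488 + 2100 - 4704) - 39362) = 1/(4452 - 39362) = 1/(-34910) = -1/34910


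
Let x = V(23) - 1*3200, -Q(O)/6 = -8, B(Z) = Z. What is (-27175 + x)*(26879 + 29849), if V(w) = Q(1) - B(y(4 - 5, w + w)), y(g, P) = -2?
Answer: -1720276600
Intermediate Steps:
Q(O) = 48 (Q(O) = -6*(-8) = 48)
V(w) = 50 (V(w) = 48 - 1*(-2) = 48 + 2 = 50)
x = -3150 (x = 50 - 1*3200 = 50 - 3200 = -3150)
(-27175 + x)*(26879 + 29849) = (-27175 - 3150)*(26879 + 29849) = -30325*56728 = -1720276600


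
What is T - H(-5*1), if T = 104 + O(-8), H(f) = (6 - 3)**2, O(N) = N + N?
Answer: 79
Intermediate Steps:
O(N) = 2*N
H(f) = 9 (H(f) = 3**2 = 9)
T = 88 (T = 104 + 2*(-8) = 104 - 16 = 88)
T - H(-5*1) = 88 - 1*9 = 88 - 9 = 79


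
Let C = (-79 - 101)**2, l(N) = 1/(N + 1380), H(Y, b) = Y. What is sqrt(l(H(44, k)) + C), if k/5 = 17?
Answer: sqrt(4106246489)/356 ≈ 180.00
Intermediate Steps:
k = 85 (k = 5*17 = 85)
l(N) = 1/(1380 + N)
C = 32400 (C = (-180)**2 = 32400)
sqrt(l(H(44, k)) + C) = sqrt(1/(1380 + 44) + 32400) = sqrt(1/1424 + 32400) = sqrt(46137601/1424) = sqrt(4106246489)/356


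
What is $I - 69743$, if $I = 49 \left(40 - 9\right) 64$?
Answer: $27473$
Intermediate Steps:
$I = 97216$ ($I = 49 \left(40 - 9\right) 64 = 49 \cdot 31 \cdot 64 = 1519 \cdot 64 = 97216$)
$I - 69743 = 97216 - 69743 = 27473$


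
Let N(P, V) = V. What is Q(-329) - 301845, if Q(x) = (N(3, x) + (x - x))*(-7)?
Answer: -299542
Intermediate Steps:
Q(x) = -7*x (Q(x) = (x + (x - x))*(-7) = (x + 0)*(-7) = x*(-7) = -7*x)
Q(-329) - 301845 = -7*(-329) - 301845 = 2303 - 301845 = -299542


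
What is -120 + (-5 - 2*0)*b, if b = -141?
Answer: 585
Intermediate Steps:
-120 + (-5 - 2*0)*b = -120 + (-5 - 2*0)*(-141) = -120 + (-5 + 0)*(-141) = -120 - 5*(-141) = -120 + 705 = 585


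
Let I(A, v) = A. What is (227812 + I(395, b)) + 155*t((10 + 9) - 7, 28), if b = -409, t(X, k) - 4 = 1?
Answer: 228982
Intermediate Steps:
t(X, k) = 5 (t(X, k) = 4 + 1 = 5)
(227812 + I(395, b)) + 155*t((10 + 9) - 7, 28) = (227812 + 395) + 155*5 = 228207 + 775 = 228982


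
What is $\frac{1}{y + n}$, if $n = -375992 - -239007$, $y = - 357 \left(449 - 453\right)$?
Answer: $- \frac{1}{135557} \approx -7.377 \cdot 10^{-6}$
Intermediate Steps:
$y = 1428$ ($y = \left(-357\right) \left(-4\right) = 1428$)
$n = -136985$ ($n = -375992 + 239007 = -136985$)
$\frac{1}{y + n} = \frac{1}{1428 - 136985} = \frac{1}{-135557} = - \frac{1}{135557}$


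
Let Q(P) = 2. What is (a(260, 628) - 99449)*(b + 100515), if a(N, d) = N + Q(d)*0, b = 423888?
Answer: -52015009167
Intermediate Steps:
a(N, d) = N (a(N, d) = N + 2*0 = N + 0 = N)
(a(260, 628) - 99449)*(b + 100515) = (260 - 99449)*(423888 + 100515) = -99189*524403 = -52015009167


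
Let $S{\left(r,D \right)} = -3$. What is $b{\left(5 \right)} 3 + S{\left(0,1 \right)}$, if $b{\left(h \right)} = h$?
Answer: $12$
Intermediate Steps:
$b{\left(5 \right)} 3 + S{\left(0,1 \right)} = 5 \cdot 3 - 3 = 15 - 3 = 12$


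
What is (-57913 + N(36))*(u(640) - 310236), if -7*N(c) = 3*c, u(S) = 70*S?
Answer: 107634032564/7 ≈ 1.5376e+10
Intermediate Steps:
N(c) = -3*c/7
(-57913 + N(36))*(u(640) - 310236) = (-57913 - 3/7*36)*(70*640 - 310236) = (-57913 - 108/7)*(44800 - 310236) = -405499/7*(-265436) = 107634032564/7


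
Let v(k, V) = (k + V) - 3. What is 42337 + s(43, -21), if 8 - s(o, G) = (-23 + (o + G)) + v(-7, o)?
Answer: 42313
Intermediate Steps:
v(k, V) = -3 + V + k (v(k, V) = (V + k) - 3 = -3 + V + k)
s(o, G) = 41 - G - 2*o (s(o, G) = 8 - ((-23 + (o + G)) + (-3 + o - 7)) = 8 - ((-23 + (G + o)) + (-10 + o)) = 8 - ((-23 + G + o) + (-10 + o)) = 8 - (-33 + G + 2*o) = 8 + (33 - G - 2*o) = 41 - G - 2*o)
42337 + s(43, -21) = 42337 + (41 - 1*(-21) - 2*43) = 42337 + (41 + 21 - 86) = 42337 - 24 = 42313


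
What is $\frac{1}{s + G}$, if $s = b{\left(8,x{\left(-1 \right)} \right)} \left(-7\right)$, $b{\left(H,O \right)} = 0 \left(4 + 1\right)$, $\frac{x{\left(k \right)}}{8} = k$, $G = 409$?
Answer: $\frac{1}{409} \approx 0.002445$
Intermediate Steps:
$x{\left(k \right)} = 8 k$
$b{\left(H,O \right)} = 0$ ($b{\left(H,O \right)} = 0 \cdot 5 = 0$)
$s = 0$ ($s = 0 \left(-7\right) = 0$)
$\frac{1}{s + G} = \frac{1}{0 + 409} = \frac{1}{409}$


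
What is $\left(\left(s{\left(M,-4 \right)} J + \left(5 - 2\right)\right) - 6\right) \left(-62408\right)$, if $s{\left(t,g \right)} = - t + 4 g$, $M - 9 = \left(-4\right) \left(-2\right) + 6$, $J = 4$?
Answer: $9922872$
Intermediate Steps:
$M = 23$ ($M = 9 + \left(\left(-4\right) \left(-2\right) + 6\right) = 9 + \left(8 + 6\right) = 9 + 14 = 23$)
$\left(\left(s{\left(M,-4 \right)} J + \left(5 - 2\right)\right) - 6\right) \left(-62408\right) = \left(\left(\left(\left(-1\right) 23 + 4 \left(-4\right)\right) 4 + \left(5 - 2\right)\right) - 6\right) \left(-62408\right) = \left(\left(\left(-23 - 16\right) 4 + \left(5 - 2\right)\right) - 6\right) \left(-62408\right) = \left(\left(\left(-39\right) 4 + 3\right) - 6\right) \left(-62408\right) = \left(\left(-156 + 3\right) - 6\right) \left(-62408\right) = \left(-153 - 6\right) \left(-62408\right) = \left(-159\right) \left(-62408\right) = 9922872$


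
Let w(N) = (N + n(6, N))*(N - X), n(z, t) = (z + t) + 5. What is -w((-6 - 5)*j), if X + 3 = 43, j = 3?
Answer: -4015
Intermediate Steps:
n(z, t) = 5 + t + z (n(z, t) = (t + z) + 5 = 5 + t + z)
X = 40 (X = -3 + 43 = 40)
w(N) = (-40 + N)*(11 + 2*N) (w(N) = (N + (5 + N + 6))*(N - 1*40) = (N + (11 + N))*(N - 40) = (11 + 2*N)*(-40 + N) = (-40 + N)*(11 + 2*N))
-w((-6 - 5)*j) = -(-440 - 69*(-6 - 5)*3 + 2*((-6 - 5)*3)²) = -(-440 - (-759)*3 + 2*(-11*3)²) = -(-440 - 69*(-33) + 2*(-33)²) = -(-440 + 2277 + 2*1089) = -(-440 + 2277 + 2178) = -1*4015 = -4015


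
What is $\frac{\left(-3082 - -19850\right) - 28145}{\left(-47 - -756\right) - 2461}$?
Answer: $\frac{11377}{1752} \approx 6.4937$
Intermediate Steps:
$\frac{\left(-3082 - -19850\right) - 28145}{\left(-47 - -756\right) - 2461} = \frac{\left(-3082 + 19850\right) - 28145}{\left(-47 + 756\right) - 2461} = \frac{16768 - 28145}{709 - 2461} = - \frac{11377}{-1752} = \left(-11377\right) \left(- \frac{1}{1752}\right) = \frac{11377}{1752}$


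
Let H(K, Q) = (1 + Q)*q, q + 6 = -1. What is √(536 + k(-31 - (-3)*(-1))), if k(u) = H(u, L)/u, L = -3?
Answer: √154785/17 ≈ 23.143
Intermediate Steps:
q = -7 (q = -6 - 1 = -7)
H(K, Q) = -7 - 7*Q (H(K, Q) = (1 + Q)*(-7) = -7 - 7*Q)
k(u) = 14/u (k(u) = (-7 - 7*(-3))/u = (-7 + 21)/u = 14/u)
√(536 + k(-31 - (-3)*(-1))) = √(536 + 14/(-31 - (-3)*(-1))) = √(536 + 14/(-31 - 1*3)) = √(536 + 14/(-31 - 3)) = √(536 + 14/(-34)) = √(536 + 14*(-1/34)) = √(536 - 7/17) = √(9105/17) = √154785/17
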